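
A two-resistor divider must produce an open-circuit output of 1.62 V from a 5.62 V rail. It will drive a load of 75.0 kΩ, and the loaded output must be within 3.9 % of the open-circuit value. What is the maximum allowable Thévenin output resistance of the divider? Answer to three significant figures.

Loading drop = R_th/(R_th + R_L) ≤ 0.0390, so R_th ≤ R_L · ε/(1−ε) = 75.0 kΩ × 0.0390/0.9610 = 3.04 kΩ.
(Any R1, R2 with R2/(R1+R2) = 0.288 and R1‖R2 ≤ 3.04 kΩ will meet the spec.)

R_th ≤ 3.04 kΩ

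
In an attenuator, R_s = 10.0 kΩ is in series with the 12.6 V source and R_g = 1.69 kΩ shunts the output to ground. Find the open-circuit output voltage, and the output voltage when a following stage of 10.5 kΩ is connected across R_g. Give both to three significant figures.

Unloaded: 1.82 V; loaded: 1.60 V

Open-circuit: V = 12.6 × 1.69/(10.0 + 1.69) = 1.82 V.
With the load, R_g becomes R_g‖R_L = 1.456 kΩ, so V = 12.6 × 1.456/11.46 = 1.60 V.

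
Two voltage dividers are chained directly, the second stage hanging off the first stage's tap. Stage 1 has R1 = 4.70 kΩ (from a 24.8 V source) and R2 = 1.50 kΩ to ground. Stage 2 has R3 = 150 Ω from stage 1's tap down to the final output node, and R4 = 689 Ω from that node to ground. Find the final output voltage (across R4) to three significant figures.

V_out ≈ 2.09 V

Stage 2 presents R3+R4 = 839.0 Ω as a load on stage 1's tap.
Stage 1's lower leg becomes R2‖(R3+R4) = 538.1 Ω, so V_mid = 24.8 × 538.1/5238 = 2.547 V.
Stage 2 is itself unloaded: V_out = V_mid × R4/(R3+R4) = 2.547 × 689/839.0 = 2.09 V.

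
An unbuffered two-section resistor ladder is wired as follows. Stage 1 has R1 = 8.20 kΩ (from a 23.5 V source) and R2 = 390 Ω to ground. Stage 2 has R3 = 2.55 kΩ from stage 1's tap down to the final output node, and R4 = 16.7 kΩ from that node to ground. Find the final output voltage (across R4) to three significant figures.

V_out ≈ 0.908 V

Stage 2 presents R3+R4 = 19250 Ω as a load on stage 1's tap.
Stage 1's lower leg becomes R2‖(R3+R4) = 382.3 Ω, so V_mid = 23.5 × 382.3/8582 = 1.047 V.
Stage 2 is itself unloaded: V_out = V_mid × R4/(R3+R4) = 1.047 × 16700/19250 = 0.908 V.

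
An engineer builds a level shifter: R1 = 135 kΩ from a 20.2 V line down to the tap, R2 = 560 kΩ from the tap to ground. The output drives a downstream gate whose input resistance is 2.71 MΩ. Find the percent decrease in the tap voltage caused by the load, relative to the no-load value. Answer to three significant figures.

3.86 %

The divider's output (Thévenin) resistance is R1‖R2 = 108.8 kΩ.
Fractional drop under load = R_th/(R_th + R_L) = 108.8 / (108.8 + 2710) = 0.03859.
So the output falls by 3.86 %.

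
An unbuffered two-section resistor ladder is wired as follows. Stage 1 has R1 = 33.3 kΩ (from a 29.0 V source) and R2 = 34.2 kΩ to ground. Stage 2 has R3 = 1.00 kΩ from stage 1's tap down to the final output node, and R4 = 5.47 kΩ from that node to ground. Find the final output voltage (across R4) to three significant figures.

Stage 2 presents R3+R4 = 6.470 kΩ as a load on stage 1's tap.
Stage 1's lower leg becomes R2‖(R3+R4) = 5.441 kΩ, so V_mid = 29.0 × 5.441/38.74 = 4.073 V.
Stage 2 is itself unloaded: V_out = V_mid × R4/(R3+R4) = 4.073 × 5.47/6.470 = 3.44 V.

V_out ≈ 3.44 V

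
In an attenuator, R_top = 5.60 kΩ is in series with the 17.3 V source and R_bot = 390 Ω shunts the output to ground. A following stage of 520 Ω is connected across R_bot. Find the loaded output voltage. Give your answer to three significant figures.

The load sits in parallel with R_bot: R_bot‖R_L = (390 × 520) / (390 + 520) = 222.9 Ω.
V_out = 17.3 × 222.9 / (5600 + 222.9) = 17.3 × 222.9/5823 = 0.662 V.
(Unloaded it would have been 1.13 V.)

V_out ≈ 0.662 V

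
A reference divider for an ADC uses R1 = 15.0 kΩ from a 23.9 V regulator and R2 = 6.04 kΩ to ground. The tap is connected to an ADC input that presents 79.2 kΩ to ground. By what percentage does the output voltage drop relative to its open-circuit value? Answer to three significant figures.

The divider's output (Thévenin) resistance is R1‖R2 = 4.306 kΩ.
Fractional drop under load = R_th/(R_th + R_L) = 4.306 / (4.306 + 79.2) = 0.05157.
So the output falls by 5.16 %.

5.16 %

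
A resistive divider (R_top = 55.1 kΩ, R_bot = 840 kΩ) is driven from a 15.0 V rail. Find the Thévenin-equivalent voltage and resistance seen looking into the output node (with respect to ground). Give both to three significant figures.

V_th is the open-circuit tap voltage: 15.0 × 840/(55.1 + 840) = 14.1 V.
With the supply zeroed, R_top and R_bot appear in parallel from the tap: R_th = R_top‖R_bot = (55.1 × 840)/895.1 = 51.7 kΩ.

V_th = 14.1 V, R_th = 51.7 kΩ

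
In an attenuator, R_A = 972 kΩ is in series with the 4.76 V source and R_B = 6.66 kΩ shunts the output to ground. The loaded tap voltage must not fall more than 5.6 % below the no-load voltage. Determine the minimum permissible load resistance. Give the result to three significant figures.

R_L(min) ≈ 112 kΩ

Output resistance R_th = R_A‖R_B = (972 × 6.66)/978.7 = 6.615 kΩ.
The fractional drop is R_th/(R_th + R_L); requiring this ≤ 0.0560 gives R_L ≥ R_th(1/0.0560 − 1) = 6.615 × 16.86 = 112 kΩ.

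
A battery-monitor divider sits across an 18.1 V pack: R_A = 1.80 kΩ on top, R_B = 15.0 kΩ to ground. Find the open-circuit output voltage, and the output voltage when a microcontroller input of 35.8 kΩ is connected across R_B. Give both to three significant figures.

Unloaded: 16.2 V; loaded: 15.5 V

Open-circuit: V = 18.1 × 15.0/(1.80 + 15.0) = 16.2 V.
With the load, R_B becomes R_B‖R_L = 10.57 kΩ, so V = 18.1 × 10.57/12.37 = 15.5 V.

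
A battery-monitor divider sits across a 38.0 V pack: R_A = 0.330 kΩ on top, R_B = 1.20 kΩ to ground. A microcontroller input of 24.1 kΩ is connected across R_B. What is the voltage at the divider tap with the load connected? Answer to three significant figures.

V_out ≈ 29.5 V

The load sits in parallel with R_B: R_B‖R_L = (1200 × 24100) / (1200 + 24100) = 1143 Ω.
V_out = 38.0 × 1143 / (330 + 1143) = 38.0 × 1143/1473 = 29.5 V.
(Unloaded it would have been 29.8 V.)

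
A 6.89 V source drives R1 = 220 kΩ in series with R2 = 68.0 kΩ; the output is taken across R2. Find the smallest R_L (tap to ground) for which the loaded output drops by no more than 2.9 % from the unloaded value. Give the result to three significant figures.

R_L(min) ≈ 1.74 MΩ

Output resistance R_th = R1‖R2 = (220 × 68.0)/288.0 = 51.94 kΩ.
The fractional drop is R_th/(R_th + R_L); requiring this ≤ 0.0290 gives R_L ≥ R_th(1/0.0290 − 1) = 51.94 × 33.48 = 1.74 MΩ.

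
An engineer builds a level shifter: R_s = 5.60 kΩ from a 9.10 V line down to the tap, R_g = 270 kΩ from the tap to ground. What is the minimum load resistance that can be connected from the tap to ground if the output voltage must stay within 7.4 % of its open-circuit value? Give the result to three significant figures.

Output resistance R_th = R_s‖R_g = (5.60 × 270)/275.6 = 5.486 kΩ.
The fractional drop is R_th/(R_th + R_L); requiring this ≤ 0.0740 gives R_L ≥ R_th(1/0.0740 − 1) = 5.486 × 12.51 = 68.7 kΩ.

R_L(min) ≈ 68.7 kΩ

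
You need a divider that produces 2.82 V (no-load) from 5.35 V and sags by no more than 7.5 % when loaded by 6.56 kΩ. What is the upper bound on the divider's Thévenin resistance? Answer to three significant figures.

Loading drop = R_th/(R_th + R_L) ≤ 0.0750, so R_th ≤ R_L · ε/(1−ε) = 6.56 kΩ × 0.0750/0.9250 = 532 Ω.

R_th ≤ 532 Ω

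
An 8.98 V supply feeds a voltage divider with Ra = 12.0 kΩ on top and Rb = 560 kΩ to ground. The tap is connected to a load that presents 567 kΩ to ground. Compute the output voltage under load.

The load sits in parallel with Rb: Rb‖R_L = (560 × 567) / (560 + 567) = 281.7 kΩ.
V_out = 8.98 × 281.7 / (12.0 + 281.7) = 8.98 × 281.7/293.7 = 8.61 V.
(Unloaded it would have been 8.79 V.)

V_out ≈ 8.61 V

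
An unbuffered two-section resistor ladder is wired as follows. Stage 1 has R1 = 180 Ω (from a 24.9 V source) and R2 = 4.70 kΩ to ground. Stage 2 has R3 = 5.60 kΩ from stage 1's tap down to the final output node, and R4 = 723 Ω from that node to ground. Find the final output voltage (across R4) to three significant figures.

V_out ≈ 2.67 V

Stage 2 presents R3+R4 = 6323 Ω as a load on stage 1's tap.
Stage 1's lower leg becomes R2‖(R3+R4) = 2696 Ω, so V_mid = 24.9 × 2696/2876 = 23.34 V.
Stage 2 is itself unloaded: V_out = V_mid × R4/(R3+R4) = 23.34 × 723/6323 = 2.67 V.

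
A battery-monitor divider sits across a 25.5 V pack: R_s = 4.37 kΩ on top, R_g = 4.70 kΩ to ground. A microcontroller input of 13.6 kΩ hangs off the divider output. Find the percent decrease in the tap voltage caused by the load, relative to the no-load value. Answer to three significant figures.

14.3 %

Unloaded V = 25.5 × 4.70/9.070 = 13.214 V.
Loaded: R_g‖R_L = 3.493 kΩ, giving V = 25.5 × 3.493/7.863 = 11.328 V.
Drop = (13.214 − 11.328) / 13.214 = 14.3 %.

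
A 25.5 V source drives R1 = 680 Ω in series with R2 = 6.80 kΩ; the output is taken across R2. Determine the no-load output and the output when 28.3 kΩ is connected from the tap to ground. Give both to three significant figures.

Unloaded: 23.2 V; loaded: 22.7 V

Open-circuit: V = 25.5 × 6800/(680 + 6800) = 23.2 V.
With the load, R2 becomes R2‖R_L = 5483 Ω, so V = 25.5 × 5483/6163 = 22.7 V.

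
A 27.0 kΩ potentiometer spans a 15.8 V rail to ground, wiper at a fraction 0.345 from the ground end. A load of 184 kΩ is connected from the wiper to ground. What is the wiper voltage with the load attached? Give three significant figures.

The wiper splits the pot into (1−α)R = 17.68 kΩ above and αR = 9.315 kΩ below.
Lower section ‖ load = 8.866 kΩ.
V_wiper = 15.8 × 8.866/(17.68 + 8.866) = 5.28 V.

V ≈ 5.28 V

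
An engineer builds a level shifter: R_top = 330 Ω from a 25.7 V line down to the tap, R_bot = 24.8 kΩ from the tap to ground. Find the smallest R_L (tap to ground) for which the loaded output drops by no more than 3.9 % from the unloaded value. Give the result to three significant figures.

R_L(min) ≈ 8.02 kΩ

Output resistance R_th = R_top‖R_bot = (330 × 24800)/25130 = 325.7 Ω.
The fractional drop is R_th/(R_th + R_L); requiring this ≤ 0.0390 gives R_L ≥ R_th(1/0.0390 − 1) = 325.7 × 24.64 = 8.02 kΩ.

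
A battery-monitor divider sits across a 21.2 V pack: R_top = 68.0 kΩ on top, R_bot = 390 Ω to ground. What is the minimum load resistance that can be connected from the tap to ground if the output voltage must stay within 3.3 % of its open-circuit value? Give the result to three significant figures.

R_L(min) ≈ 11.4 kΩ

Output resistance R_th = R_top‖R_bot = (68000 × 390)/68390 = 387.8 Ω.
The fractional drop is R_th/(R_th + R_L); requiring this ≤ 0.0330 gives R_L ≥ R_th(1/0.0330 − 1) = 387.8 × 29.30 = 11.4 kΩ.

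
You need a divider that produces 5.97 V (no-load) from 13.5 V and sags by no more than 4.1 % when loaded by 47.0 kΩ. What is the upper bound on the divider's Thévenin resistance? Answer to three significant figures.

R_th ≤ 2.01 kΩ

Loading drop = R_th/(R_th + R_L) ≤ 0.0410, so R_th ≤ R_L · ε/(1−ε) = 47.0 kΩ × 0.0410/0.9590 = 2.01 kΩ.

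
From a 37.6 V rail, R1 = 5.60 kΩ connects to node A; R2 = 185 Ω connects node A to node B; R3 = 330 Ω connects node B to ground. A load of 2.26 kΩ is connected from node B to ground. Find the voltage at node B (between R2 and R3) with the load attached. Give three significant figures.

At node B, R3 is in parallel with the load: R3‖R_L = 288.0 Ω.
Below node A the resistance is R2 + (R3‖R_L) = 473.0 Ω, so V_A = 37.6 × 473.0/6073 = 2.928 V.
Then V_B = V_A × (R3‖R_L)/(R2 + R3‖R_L) = 2.928 × 288.0/473.0 = 1.78 V.

V ≈ 1.78 V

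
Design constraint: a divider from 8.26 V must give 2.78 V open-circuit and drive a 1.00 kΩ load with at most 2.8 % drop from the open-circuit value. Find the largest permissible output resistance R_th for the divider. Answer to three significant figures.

Loading drop = R_th/(R_th + R_L) ≤ 0.0280, so R_th ≤ R_L · ε/(1−ε) = 1.00 kΩ × 0.0280/0.9720 = 28.8 Ω.

R_th ≤ 28.8 Ω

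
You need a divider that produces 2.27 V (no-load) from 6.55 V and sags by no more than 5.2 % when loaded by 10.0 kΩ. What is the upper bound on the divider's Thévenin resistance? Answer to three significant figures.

Loading drop = R_th/(R_th + R_L) ≤ 0.0520, so R_th ≤ R_L · ε/(1−ε) = 10.0 kΩ × 0.0520/0.9480 = 549 Ω.

R_th ≤ 549 Ω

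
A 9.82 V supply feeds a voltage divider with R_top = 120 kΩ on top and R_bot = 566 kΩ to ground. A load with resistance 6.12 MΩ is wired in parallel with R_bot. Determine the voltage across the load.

The load sits in parallel with R_bot: R_bot‖R_L = (566 × 6120) / (566 + 6120) = 518.1 kΩ.
V_out = 9.82 × 518.1 / (120 + 518.1) = 9.82 × 518.1/638.1 = 7.97 V.

V_out ≈ 7.97 V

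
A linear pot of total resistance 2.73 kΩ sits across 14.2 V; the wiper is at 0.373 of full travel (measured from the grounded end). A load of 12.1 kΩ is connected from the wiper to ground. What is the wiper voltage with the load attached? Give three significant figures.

V ≈ 5.03 V

The wiper splits the pot into (1−α)R = 1.712 kΩ above and αR = 1.018 kΩ below.
Lower section ‖ load = 0.9392 kΩ.
V_wiper = 14.2 × 0.9392/(1.712 + 0.9392) = 5.03 V.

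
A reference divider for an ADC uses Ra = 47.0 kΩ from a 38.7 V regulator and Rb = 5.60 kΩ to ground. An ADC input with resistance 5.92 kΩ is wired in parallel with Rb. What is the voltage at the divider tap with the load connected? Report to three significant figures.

The load sits in parallel with Rb: Rb‖R_L = (5.60 × 5.92) / (5.60 + 5.92) = 2.878 kΩ.
V_out = 38.7 × 2.878 / (47.0 + 2.878) = 38.7 × 2.878/49.88 = 2.23 V.

V_out ≈ 2.23 V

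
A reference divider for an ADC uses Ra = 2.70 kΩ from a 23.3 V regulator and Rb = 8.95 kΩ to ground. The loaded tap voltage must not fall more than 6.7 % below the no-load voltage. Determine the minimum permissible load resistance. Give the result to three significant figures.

Output resistance R_th = Ra‖Rb = (2.70 × 8.95)/11.65 = 2.074 kΩ.
The fractional drop is R_th/(R_th + R_L); requiring this ≤ 0.0670 gives R_L ≥ R_th(1/0.0670 − 1) = 2.074 × 13.93 = 28.9 kΩ.

R_L(min) ≈ 28.9 kΩ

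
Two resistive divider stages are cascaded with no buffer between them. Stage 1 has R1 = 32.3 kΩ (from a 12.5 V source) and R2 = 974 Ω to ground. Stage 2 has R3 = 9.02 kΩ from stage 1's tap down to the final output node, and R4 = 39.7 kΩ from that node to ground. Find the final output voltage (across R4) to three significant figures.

V_out ≈ 0.292 V

Stage 2 presents R3+R4 = 48720 Ω as a load on stage 1's tap.
Stage 1's lower leg becomes R2‖(R3+R4) = 954.9 Ω, so V_mid = 12.5 × 954.9/33250 = 0.3589 V.
Stage 2 is itself unloaded: V_out = V_mid × R4/(R3+R4) = 0.3589 × 39700/48720 = 0.292 V.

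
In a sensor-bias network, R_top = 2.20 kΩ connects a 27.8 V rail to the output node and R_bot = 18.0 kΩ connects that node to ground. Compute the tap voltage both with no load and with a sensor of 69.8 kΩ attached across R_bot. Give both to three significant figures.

Open-circuit: V = 27.8 × 18.0/(2.20 + 18.0) = 24.8 V.
With the load, R_bot becomes R_bot‖R_L = 14.31 kΩ, so V = 27.8 × 14.31/16.51 = 24.1 V.

Unloaded: 24.8 V; loaded: 24.1 V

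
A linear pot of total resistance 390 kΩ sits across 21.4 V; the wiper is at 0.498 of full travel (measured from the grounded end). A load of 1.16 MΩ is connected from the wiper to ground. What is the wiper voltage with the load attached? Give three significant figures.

V ≈ 9.83 V

The wiper splits the pot into (1−α)R = 195.8 kΩ above and αR = 194.2 kΩ below.
Lower section ‖ load = 166.4 kΩ.
V_wiper = 21.4 × 166.4/(195.8 + 166.4) = 9.83 V.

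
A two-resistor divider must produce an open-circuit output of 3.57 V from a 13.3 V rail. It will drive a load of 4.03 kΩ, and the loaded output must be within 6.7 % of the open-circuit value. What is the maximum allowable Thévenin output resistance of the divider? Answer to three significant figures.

Loading drop = R_th/(R_th + R_L) ≤ 0.0670, so R_th ≤ R_L · ε/(1−ε) = 4.03 kΩ × 0.0670/0.9330 = 289 Ω.

R_th ≤ 289 Ω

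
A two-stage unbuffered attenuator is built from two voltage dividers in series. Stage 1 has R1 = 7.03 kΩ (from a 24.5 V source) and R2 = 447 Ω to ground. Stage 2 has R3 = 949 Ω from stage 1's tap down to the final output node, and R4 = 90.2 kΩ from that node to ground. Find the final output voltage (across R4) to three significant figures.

Stage 2 presents R3+R4 = 91150 Ω as a load on stage 1's tap.
Stage 1's lower leg becomes R2‖(R3+R4) = 444.8 Ω, so V_mid = 24.5 × 444.8/7475 = 1.458 V.
Stage 2 is itself unloaded: V_out = V_mid × R4/(R3+R4) = 1.458 × 90200/91150 = 1.44 V.

V_out ≈ 1.44 V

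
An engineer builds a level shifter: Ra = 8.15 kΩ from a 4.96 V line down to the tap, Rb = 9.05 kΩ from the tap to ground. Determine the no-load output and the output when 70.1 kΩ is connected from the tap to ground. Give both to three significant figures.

Unloaded: 2.61 V; loaded: 2.46 V

Open-circuit: V = 4.96 × 9.05/(8.15 + 9.05) = 2.61 V.
With the load, Rb becomes Rb‖R_L = 8.015 kΩ, so V = 4.96 × 8.015/16.17 = 2.46 V.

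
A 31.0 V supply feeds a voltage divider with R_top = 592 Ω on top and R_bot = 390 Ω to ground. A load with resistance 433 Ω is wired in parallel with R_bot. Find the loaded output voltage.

V_out ≈ 7.98 V

The load sits in parallel with R_bot: R_bot‖R_L = (390 × 433) / (390 + 433) = 205.2 Ω.
V_out = 31.0 × 205.2 / (592 + 205.2) = 31.0 × 205.2/797.2 = 7.98 V.
(Unloaded it would have been 12.3 V.)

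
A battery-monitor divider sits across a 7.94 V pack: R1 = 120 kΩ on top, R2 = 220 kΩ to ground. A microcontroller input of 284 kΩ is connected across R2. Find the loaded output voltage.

V_out ≈ 4.03 V

The load sits in parallel with R2: R2‖R_L = (220 × 284) / (220 + 284) = 124.0 kΩ.
V_out = 7.94 × 124.0 / (120 + 124.0) = 7.94 × 124.0/244.0 = 4.03 V.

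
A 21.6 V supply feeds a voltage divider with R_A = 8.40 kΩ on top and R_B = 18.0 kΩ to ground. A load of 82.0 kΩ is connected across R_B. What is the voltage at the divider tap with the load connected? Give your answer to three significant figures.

The load sits in parallel with R_B: R_B‖R_L = (18.0 × 82.0) / (18.0 + 82.0) = 14.76 kΩ.
V_out = 21.6 × 14.76 / (8.40 + 14.76) = 21.6 × 14.76/23.16 = 13.8 V.
(Unloaded it would have been 14.7 V.)

V_out ≈ 13.8 V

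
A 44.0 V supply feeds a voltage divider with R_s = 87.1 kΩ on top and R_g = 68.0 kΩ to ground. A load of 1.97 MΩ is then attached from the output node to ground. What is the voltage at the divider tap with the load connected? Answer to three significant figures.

The load sits in parallel with R_g: R_g‖R_L = (68.0 × 1970) / (68.0 + 1970) = 65.73 kΩ.
V_out = 44.0 × 65.73 / (87.1 + 65.73) = 44.0 × 65.73/152.8 = 18.9 V.

V_out ≈ 18.9 V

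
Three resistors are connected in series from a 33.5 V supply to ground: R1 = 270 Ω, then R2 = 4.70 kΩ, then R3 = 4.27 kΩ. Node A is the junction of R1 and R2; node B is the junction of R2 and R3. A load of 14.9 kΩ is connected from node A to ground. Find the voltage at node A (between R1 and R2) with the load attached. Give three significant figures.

V ≈ 32.0 V

Below node A the series string R2+R3 = 8970 Ω sits in parallel with the 14900 Ω load: 5599 Ω.
V_A = 33.5 × 5599/(270 + 5599) = 32.0 V.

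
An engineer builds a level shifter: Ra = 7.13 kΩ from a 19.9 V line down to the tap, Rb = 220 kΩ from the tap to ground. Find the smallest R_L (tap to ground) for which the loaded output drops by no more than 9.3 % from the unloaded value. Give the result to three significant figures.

Output resistance R_th = Ra‖Rb = (7.13 × 220)/227.1 = 6.906 kΩ.
The fractional drop is R_th/(R_th + R_L); requiring this ≤ 0.0930 gives R_L ≥ R_th(1/0.0930 − 1) = 6.906 × 9.753 = 67.4 kΩ.

R_L(min) ≈ 67.4 kΩ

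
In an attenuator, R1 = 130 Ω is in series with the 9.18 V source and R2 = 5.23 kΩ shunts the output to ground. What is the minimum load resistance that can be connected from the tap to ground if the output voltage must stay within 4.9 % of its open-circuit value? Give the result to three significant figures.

R_L(min) ≈ 2.46 kΩ

Output resistance R_th = R1‖R2 = (130 × 5230)/5360 = 126.8 Ω.
The fractional drop is R_th/(R_th + R_L); requiring this ≤ 0.0490 gives R_L ≥ R_th(1/0.0490 − 1) = 126.8 × 19.41 = 2.46 kΩ.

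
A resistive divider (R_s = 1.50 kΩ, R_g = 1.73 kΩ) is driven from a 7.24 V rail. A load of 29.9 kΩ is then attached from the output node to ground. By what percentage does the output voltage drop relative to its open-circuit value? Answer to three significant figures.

The divider's output (Thévenin) resistance is R_s‖R_g = 0.8034 kΩ.
Fractional drop under load = R_th/(R_th + R_L) = 0.8034 / (0.8034 + 29.9) = 0.02617.
So the output falls by 2.62 %.

2.62 %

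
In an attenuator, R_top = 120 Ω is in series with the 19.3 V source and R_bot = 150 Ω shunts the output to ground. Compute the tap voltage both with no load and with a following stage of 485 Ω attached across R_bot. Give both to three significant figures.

Open-circuit: V = 19.3 × 150/(120 + 150) = 10.7 V.
With the load, R_bot becomes R_bot‖R_L = 114.6 Ω, so V = 19.3 × 114.6/234.6 = 9.43 V.

Unloaded: 10.7 V; loaded: 9.43 V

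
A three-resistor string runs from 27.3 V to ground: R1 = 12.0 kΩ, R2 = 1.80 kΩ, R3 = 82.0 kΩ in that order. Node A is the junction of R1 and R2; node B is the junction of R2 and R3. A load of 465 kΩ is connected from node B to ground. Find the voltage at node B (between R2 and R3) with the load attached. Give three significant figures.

V ≈ 22.8 V

At node B, R3 is in parallel with the load: R3‖R_L = 69.71 kΩ.
Below node A the resistance is R2 + (R3‖R_L) = 71.51 kΩ, so V_A = 27.3 × 71.51/83.51 = 23.38 V.
Then V_B = V_A × (R3‖R_L)/(R2 + R3‖R_L) = 23.38 × 69.71/71.51 = 22.8 V.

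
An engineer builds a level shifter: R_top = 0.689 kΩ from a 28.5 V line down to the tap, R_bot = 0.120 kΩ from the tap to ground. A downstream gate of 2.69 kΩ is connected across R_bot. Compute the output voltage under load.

V_out ≈ 4.07 V

The load sits in parallel with R_bot: R_bot‖R_L = (120 × 2690) / (120 + 2690) = 114.9 Ω.
V_out = 28.5 × 114.9 / (689 + 114.9) = 28.5 × 114.9/803.9 = 4.07 V.
(Unloaded it would have been 4.23 V.)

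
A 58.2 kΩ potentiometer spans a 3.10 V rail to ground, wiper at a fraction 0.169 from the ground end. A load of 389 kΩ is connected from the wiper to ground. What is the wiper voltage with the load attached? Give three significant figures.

V ≈ 0.513 V

The wiper splits the pot into (1−α)R = 48.36 kΩ above and αR = 9.836 kΩ below.
Lower section ‖ load = 9.593 kΩ.
V_wiper = 3.10 × 9.593/(48.36 + 9.593) = 0.513 V.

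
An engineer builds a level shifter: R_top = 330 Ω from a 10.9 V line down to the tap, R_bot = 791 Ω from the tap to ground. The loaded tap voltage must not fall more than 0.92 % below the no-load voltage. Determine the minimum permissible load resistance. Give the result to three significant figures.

R_L(min) ≈ 25.1 kΩ

Output resistance R_th = R_top‖R_bot = (330 × 791)/1121 = 232.9 Ω.
The fractional drop is R_th/(R_th + R_L); requiring this ≤ 0.00920 gives R_L ≥ R_th(1/0.00920 − 1) = 232.9 × 107.7 = 25.1 kΩ.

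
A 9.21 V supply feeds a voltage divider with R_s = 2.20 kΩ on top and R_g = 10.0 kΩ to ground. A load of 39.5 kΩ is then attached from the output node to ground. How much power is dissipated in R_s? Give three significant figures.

Total resistance from the source is R_s + (R_g‖R_L) = 10.18 kΩ, so I = 9.21/10.18 kΩ = 0.9047 mA.
P = I²·R_s = (0.9047 mA)² × 2.20 kΩ = 1.80 mW.

P ≈ 1.80 mW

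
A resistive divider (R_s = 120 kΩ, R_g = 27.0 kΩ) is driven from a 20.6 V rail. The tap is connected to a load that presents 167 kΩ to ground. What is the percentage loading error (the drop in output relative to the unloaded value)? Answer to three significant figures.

Unloaded V = 20.6 × 27.0/147.0 = 3.7837 V.
Loaded: R_g‖R_L = 23.24 kΩ, giving V = 20.6 × 23.24/143.2 = 3.3425 V.
Drop = (3.7837 − 3.3425) / 3.7837 = 11.7 %.

11.7 %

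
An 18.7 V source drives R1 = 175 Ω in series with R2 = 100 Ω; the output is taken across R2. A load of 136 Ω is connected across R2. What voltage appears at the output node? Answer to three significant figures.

The load sits in parallel with R2: R2‖R_L = (100 × 136) / (100 + 136) = 57.63 Ω.
V_out = 18.7 × 57.63 / (175 + 57.63) = 18.7 × 57.63/232.6 = 4.63 V.

V_out ≈ 4.63 V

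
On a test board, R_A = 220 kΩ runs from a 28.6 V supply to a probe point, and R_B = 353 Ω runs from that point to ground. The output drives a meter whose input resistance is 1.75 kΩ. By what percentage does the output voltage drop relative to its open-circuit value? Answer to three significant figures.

The divider's output (Thévenin) resistance is R_A‖R_B = 352.4 Ω.
Fractional drop under load = R_th/(R_th + R_L) = 352.4 / (352.4 + 1750) = 0.1676.
So the output falls by 16.8 %.

16.8 %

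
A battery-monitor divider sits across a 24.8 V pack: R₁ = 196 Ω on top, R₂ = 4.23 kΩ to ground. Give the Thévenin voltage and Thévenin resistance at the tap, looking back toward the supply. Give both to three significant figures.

V_th = 23.7 V, R_th = 187 Ω

V_th is the open-circuit tap voltage: 24.8 × 4230/(196 + 4230) = 23.7 V.
With the supply zeroed, R₁ and R₂ appear in parallel from the tap: R_th = R₁‖R₂ = (196 × 4230)/4426 = 187 Ω.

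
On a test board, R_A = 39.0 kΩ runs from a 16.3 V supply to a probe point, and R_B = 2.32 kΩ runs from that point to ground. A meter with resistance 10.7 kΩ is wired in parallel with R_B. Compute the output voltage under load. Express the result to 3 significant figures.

V_out ≈ 0.760 V

The load sits in parallel with R_B: R_B‖R_L = (2.32 × 10.7) / (2.32 + 10.7) = 1.907 kΩ.
V_out = 16.3 × 1.907 / (39.0 + 1.907) = 16.3 × 1.907/40.91 = 0.760 V.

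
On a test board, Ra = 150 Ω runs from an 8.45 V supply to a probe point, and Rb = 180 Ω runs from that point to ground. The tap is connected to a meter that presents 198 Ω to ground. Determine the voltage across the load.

V_out ≈ 3.26 V

The load sits in parallel with Rb: Rb‖R_L = (180 × 198) / (180 + 198) = 94.29 Ω.
V_out = 8.45 × 94.29 / (150 + 94.29) = 8.45 × 94.29/244.3 = 3.26 V.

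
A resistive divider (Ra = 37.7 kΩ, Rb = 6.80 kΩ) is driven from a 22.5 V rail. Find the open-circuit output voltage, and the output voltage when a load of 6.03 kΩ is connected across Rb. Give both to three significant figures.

Open-circuit: V = 22.5 × 6.80/(37.7 + 6.80) = 3.44 V.
With the load, Rb becomes Rb‖R_L = 3.196 kΩ, so V = 22.5 × 3.196/40.90 = 1.76 V.

Unloaded: 3.44 V; loaded: 1.76 V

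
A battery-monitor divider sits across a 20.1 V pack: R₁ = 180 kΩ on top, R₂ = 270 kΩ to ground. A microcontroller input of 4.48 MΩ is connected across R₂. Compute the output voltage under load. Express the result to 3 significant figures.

The load sits in parallel with R₂: R₂‖R_L = (270 × 4480) / (270 + 4480) = 254.7 kΩ.
V_out = 20.1 × 254.7 / (180 + 254.7) = 20.1 × 254.7/434.7 = 11.8 V.

V_out ≈ 11.8 V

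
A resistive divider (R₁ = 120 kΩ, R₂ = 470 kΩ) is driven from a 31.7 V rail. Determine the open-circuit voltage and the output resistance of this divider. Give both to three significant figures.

V_th = 25.3 V, R_th = 95.6 kΩ

V_th is the open-circuit tap voltage: 31.7 × 470/(120 + 470) = 25.3 V.
With the supply zeroed, R₁ and R₂ appear in parallel from the tap: R_th = R₁‖R₂ = (120 × 470)/590.0 = 95.6 kΩ.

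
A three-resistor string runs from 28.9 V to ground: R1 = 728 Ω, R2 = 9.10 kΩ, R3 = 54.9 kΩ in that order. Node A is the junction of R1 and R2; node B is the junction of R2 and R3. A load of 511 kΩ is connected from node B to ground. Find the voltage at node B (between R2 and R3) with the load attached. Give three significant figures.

V ≈ 24.1 V

At node B, R3 is in parallel with the load: R3‖R_L = 49570 Ω.
Below node A the resistance is R2 + (R3‖R_L) = 58670 Ω, so V_A = 28.9 × 58670/59400 = 28.55 V.
Then V_B = V_A × (R3‖R_L)/(R2 + R3‖R_L) = 28.55 × 49570/58670 = 24.1 V.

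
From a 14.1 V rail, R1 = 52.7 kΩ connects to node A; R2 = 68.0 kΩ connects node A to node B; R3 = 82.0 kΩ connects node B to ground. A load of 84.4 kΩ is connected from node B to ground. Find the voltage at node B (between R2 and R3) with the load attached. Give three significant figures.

V ≈ 3.61 V

At node B, R3 is in parallel with the load: R3‖R_L = 41.59 kΩ.
Below node A the resistance is R2 + (R3‖R_L) = 109.6 kΩ, so V_A = 14.1 × 109.6/162.3 = 9.521 V.
Then V_B = V_A × (R3‖R_L)/(R2 + R3‖R_L) = 9.521 × 41.59/109.6 = 3.61 V.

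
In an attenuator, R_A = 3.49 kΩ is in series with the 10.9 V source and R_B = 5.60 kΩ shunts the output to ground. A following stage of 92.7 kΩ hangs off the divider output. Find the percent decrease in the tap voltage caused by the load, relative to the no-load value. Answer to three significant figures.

2.27 %

The divider's output (Thévenin) resistance is R_A‖R_B = 2.150 kΩ.
Fractional drop under load = R_th/(R_th + R_L) = 2.150 / (2.150 + 92.7) = 0.02267.
So the output falls by 2.27 %.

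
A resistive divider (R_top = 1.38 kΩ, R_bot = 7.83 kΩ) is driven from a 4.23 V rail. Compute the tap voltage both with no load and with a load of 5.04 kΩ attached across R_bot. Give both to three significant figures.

Unloaded: 3.60 V; loaded: 2.92 V

Open-circuit: V = 4.23 × 7.83/(1.38 + 7.83) = 3.60 V.
With the load, R_bot becomes R_bot‖R_L = 3.066 kΩ, so V = 4.23 × 3.066/4.446 = 2.92 V.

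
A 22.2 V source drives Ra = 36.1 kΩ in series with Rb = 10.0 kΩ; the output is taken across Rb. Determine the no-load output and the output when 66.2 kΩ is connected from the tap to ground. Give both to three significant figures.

Open-circuit: V = 22.2 × 10.0/(36.1 + 10.0) = 4.82 V.
With the load, Rb becomes Rb‖R_L = 8.688 kΩ, so V = 22.2 × 8.688/44.79 = 4.31 V.

Unloaded: 4.82 V; loaded: 4.31 V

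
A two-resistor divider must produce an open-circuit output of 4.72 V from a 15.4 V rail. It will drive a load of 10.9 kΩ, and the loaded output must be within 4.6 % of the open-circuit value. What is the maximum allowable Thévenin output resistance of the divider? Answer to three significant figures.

Loading drop = R_th/(R_th + R_L) ≤ 0.0460, so R_th ≤ R_L · ε/(1−ε) = 10.9 kΩ × 0.0460/0.9540 = 526 Ω.

R_th ≤ 526 Ω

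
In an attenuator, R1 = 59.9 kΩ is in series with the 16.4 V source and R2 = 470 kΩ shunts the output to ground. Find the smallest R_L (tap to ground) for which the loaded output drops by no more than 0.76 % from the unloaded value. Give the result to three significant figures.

Output resistance R_th = R1‖R2 = (59.9 × 470)/529.9 = 53.13 kΩ.
The fractional drop is R_th/(R_th + R_L); requiring this ≤ 0.00760 gives R_L ≥ R_th(1/0.00760 − 1) = 53.13 × 130.6 = 6.94 MΩ.

R_L(min) ≈ 6.94 MΩ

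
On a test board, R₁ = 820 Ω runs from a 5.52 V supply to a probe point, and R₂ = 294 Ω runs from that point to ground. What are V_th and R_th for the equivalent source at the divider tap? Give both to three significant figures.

V_th = 1.46 V, R_th = 216 Ω

V_th is the open-circuit tap voltage: 5.52 × 294/(820 + 294) = 1.46 V.
With the supply zeroed, R₁ and R₂ appear in parallel from the tap: R_th = R₁‖R₂ = (820 × 294)/1114 = 216 Ω.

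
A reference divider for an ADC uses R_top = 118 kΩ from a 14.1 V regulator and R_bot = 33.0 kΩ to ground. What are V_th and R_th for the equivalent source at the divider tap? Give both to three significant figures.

V_th is the open-circuit tap voltage: 14.1 × 33.0/(118 + 33.0) = 3.08 V.
With the supply zeroed, R_top and R_bot appear in parallel from the tap: R_th = R_top‖R_bot = (118 × 33.0)/151.0 = 25.8 kΩ.

V_th = 3.08 V, R_th = 25.8 kΩ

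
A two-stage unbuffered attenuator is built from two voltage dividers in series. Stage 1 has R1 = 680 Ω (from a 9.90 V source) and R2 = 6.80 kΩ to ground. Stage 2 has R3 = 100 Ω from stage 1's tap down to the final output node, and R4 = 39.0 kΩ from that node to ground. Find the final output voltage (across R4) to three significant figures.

V_out ≈ 8.84 V

Stage 2 presents R3+R4 = 39100 Ω as a load on stage 1's tap.
Stage 1's lower leg becomes R2‖(R3+R4) = 5793 Ω, so V_mid = 9.90 × 5793/6473 = 8.860 V.
Stage 2 is itself unloaded: V_out = V_mid × R4/(R3+R4) = 8.860 × 39000/39100 = 8.84 V.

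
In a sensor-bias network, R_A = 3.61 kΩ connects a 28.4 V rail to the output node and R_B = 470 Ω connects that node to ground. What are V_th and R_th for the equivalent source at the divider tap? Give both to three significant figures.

V_th = 3.27 V, R_th = 416 Ω

V_th is the open-circuit tap voltage: 28.4 × 470/(3610 + 470) = 3.27 V.
With the supply zeroed, R_A and R_B appear in parallel from the tap: R_th = R_A‖R_B = (3610 × 470)/4080 = 416 Ω.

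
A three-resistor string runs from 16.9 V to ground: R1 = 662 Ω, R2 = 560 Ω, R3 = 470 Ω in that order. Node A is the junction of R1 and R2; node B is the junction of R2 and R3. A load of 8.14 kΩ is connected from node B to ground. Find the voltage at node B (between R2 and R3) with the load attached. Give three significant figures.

V ≈ 4.51 V

At node B, R3 is in parallel with the load: R3‖R_L = 444.3 Ω.
Below node A the resistance is R2 + (R3‖R_L) = 1004 Ω, so V_A = 16.9 × 1004/1666 = 10.19 V.
Then V_B = V_A × (R3‖R_L)/(R2 + R3‖R_L) = 10.19 × 444.3/1004 = 4.51 V.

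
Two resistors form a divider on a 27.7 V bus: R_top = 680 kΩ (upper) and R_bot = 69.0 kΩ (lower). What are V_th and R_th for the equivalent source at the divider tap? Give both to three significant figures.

V_th is the open-circuit tap voltage: 27.7 × 69.0/(680 + 69.0) = 2.55 V.
With the supply zeroed, R_top and R_bot appear in parallel from the tap: R_th = R_top‖R_bot = (680 × 69.0)/749.0 = 62.6 kΩ.

V_th = 2.55 V, R_th = 62.6 kΩ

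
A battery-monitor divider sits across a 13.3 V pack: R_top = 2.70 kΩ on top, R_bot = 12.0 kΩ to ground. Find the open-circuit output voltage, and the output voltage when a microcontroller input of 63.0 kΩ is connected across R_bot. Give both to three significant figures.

Unloaded: 10.9 V; loaded: 10.5 V

Open-circuit: V = 13.3 × 12.0/(2.70 + 12.0) = 10.9 V.
With the load, R_bot becomes R_bot‖R_L = 10.08 kΩ, so V = 13.3 × 10.08/12.78 = 10.5 V.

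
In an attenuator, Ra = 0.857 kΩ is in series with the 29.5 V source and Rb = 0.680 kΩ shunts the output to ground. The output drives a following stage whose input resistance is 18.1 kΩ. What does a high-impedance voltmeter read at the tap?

V_out ≈ 12.8 V

The load sits in parallel with Rb: Rb‖R_L = (680 × 18100) / (680 + 18100) = 655.4 Ω.
V_out = 29.5 × 655.4 / (857 + 655.4) = 29.5 × 655.4/1512 = 12.8 V.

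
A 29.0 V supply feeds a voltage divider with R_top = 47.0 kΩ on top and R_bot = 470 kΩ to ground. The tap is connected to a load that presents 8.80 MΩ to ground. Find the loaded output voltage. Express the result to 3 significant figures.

The load sits in parallel with R_bot: R_bot‖R_L = (470 × 8800) / (470 + 8800) = 446.2 kΩ.
V_out = 29.0 × 446.2 / (47.0 + 446.2) = 29.0 × 446.2/493.2 = 26.2 V.
(Unloaded it would have been 26.4 V.)

V_out ≈ 26.2 V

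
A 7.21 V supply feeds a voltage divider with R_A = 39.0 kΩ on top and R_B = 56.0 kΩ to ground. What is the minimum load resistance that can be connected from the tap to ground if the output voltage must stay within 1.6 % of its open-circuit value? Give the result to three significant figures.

R_L(min) ≈ 1.41 MΩ

Output resistance R_th = R_A‖R_B = (39.0 × 56.0)/95.00 = 22.99 kΩ.
The fractional drop is R_th/(R_th + R_L); requiring this ≤ 0.0160 gives R_L ≥ R_th(1/0.0160 − 1) = 22.99 × 61.50 = 1.41 MΩ.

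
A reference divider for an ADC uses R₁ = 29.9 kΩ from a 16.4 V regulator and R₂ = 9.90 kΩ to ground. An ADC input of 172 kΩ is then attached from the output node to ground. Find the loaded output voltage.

The load sits in parallel with R₂: R₂‖R_L = (9.90 × 172) / (9.90 + 172) = 9.361 kΩ.
V_out = 16.4 × 9.361 / (29.9 + 9.361) = 16.4 × 9.361/39.26 = 3.91 V.

V_out ≈ 3.91 V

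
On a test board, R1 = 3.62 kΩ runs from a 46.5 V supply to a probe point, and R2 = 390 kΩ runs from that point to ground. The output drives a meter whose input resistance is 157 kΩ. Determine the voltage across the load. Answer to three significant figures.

V_out ≈ 45.0 V

The load sits in parallel with R2: R2‖R_L = (390 × 157) / (390 + 157) = 111.9 kΩ.
V_out = 46.5 × 111.9 / (3.62 + 111.9) = 46.5 × 111.9/115.6 = 45.0 V.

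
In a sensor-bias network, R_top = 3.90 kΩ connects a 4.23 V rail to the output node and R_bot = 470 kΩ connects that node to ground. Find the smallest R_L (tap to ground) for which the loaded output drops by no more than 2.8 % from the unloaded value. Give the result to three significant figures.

R_L(min) ≈ 134 kΩ

Output resistance R_th = R_top‖R_bot = (3.90 × 470)/473.9 = 3.868 kΩ.
The fractional drop is R_th/(R_th + R_L); requiring this ≤ 0.0280 gives R_L ≥ R_th(1/0.0280 − 1) = 3.868 × 34.71 = 134 kΩ.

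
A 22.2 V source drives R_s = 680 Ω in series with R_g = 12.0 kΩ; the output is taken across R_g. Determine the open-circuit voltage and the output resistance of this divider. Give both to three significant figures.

V_th is the open-circuit tap voltage: 22.2 × 12000/(680 + 12000) = 21.0 V.
With the supply zeroed, R_s and R_g appear in parallel from the tap: R_th = R_s‖R_g = (680 × 12000)/12680 = 644 Ω.

V_th = 21.0 V, R_th = 644 Ω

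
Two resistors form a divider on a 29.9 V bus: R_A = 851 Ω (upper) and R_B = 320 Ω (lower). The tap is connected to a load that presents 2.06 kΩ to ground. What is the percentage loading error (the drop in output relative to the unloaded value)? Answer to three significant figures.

Unloaded V = 29.9 × 320/1171 = 8.1708 V.
Loaded: R_B‖R_L = 277.0 Ω, giving V = 29.9 × 277.0/1128 = 7.3420 V.
Drop = (8.1708 − 7.3420) / 8.1708 = 10.1 %.

10.1 %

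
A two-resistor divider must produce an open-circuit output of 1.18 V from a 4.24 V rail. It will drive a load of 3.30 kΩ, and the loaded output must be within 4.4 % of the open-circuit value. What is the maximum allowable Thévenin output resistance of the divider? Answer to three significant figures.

Loading drop = R_th/(R_th + R_L) ≤ 0.0440, so R_th ≤ R_L · ε/(1−ε) = 3.30 kΩ × 0.0440/0.9560 = 152 Ω.

R_th ≤ 152 Ω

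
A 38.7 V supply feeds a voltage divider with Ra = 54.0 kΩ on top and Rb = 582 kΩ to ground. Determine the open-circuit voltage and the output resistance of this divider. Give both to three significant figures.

V_th is the open-circuit tap voltage: 38.7 × 582/(54.0 + 582) = 35.4 V.
With the supply zeroed, Ra and Rb appear in parallel from the tap: R_th = Ra‖Rb = (54.0 × 582)/636.0 = 49.4 kΩ.

V_th = 35.4 V, R_th = 49.4 kΩ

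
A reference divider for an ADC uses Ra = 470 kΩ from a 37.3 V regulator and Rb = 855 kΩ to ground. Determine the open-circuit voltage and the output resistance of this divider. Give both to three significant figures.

V_th is the open-circuit tap voltage: 37.3 × 855/(470 + 855) = 24.1 V.
With the supply zeroed, Ra and Rb appear in parallel from the tap: R_th = Ra‖Rb = (470 × 855)/1325 = 303 kΩ.

V_th = 24.1 V, R_th = 303 kΩ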